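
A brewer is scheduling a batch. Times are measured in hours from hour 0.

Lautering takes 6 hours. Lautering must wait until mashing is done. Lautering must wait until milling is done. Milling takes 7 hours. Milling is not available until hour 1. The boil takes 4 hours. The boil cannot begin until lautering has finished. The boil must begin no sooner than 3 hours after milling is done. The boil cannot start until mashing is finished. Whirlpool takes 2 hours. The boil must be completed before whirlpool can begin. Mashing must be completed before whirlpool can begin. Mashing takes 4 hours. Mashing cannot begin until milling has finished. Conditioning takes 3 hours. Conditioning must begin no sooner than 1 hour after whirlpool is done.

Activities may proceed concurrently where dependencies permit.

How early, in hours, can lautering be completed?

After its own release at hour 1, milling can start at hour 1 and finishes at hour 8.
After milling (finishes hour 8), mashing can start at hour 8 and finishes at hour 12.
Lautering has to wait for mashing (finishes hour 12); milling (finishes hour 8). The latest of these is hour 12, so lautering runs hour 12 to 12 + 6 = hour 18.

18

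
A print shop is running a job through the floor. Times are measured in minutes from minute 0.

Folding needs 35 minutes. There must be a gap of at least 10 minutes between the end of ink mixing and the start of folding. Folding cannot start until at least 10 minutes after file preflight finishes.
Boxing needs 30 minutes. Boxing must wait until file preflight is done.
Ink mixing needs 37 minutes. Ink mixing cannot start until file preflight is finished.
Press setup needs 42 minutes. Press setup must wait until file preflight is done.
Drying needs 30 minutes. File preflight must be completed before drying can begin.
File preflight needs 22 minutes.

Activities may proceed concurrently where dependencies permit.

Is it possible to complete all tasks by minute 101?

No

Nothing blocks file preflight, so it runs from minute 0 to minute 22.
Boxing waits on file preflight (finishes minute 22), so it starts at minute 22 and finishes at 22 + 30 = minute 52.
Drying waits on file preflight (finishes minute 22), so it starts at minute 22 and finishes at 22 + 30 = minute 52.
After file preflight (finishes minute 22), press setup can start at minute 22 and finishes at minute 64.
After file preflight (finishes minute 22), ink mixing can start at minute 22 and finishes at minute 59.
Folding needs all of ink mixing (finishes minute 59, plus 10-minute gap → minute 69); file preflight (finishes minute 22, plus 10-minute gap → minute 32). That puts its earliest start at minute 69; it finishes at 69 + 35 = minute 104.
The earliest everything can be done is minute 104, which is after the deadline of 101, so it is not possible.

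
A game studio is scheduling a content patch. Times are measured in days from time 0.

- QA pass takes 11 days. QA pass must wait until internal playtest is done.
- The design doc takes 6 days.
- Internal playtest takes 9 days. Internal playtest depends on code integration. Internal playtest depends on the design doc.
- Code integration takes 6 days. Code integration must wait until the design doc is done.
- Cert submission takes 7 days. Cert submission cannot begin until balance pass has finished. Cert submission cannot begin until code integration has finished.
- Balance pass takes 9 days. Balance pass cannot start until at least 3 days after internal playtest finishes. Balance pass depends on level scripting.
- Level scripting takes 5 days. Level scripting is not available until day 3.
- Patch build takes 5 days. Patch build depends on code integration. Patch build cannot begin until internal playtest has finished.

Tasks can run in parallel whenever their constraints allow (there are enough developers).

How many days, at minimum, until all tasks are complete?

Level scripting cannot begin until its own release at day 3. It runs from day 3 to 3 + 5 = day 8.
The design doc has no prerequisites, so it starts at day 0 and finishes at day 6.
Code integration cannot begin until the design doc (finishes day 6). It runs from day 6 to 6 + 6 = day 12.
Internal playtest has to wait for code integration (finishes day 12); the design doc (finishes day 6). The latest of these is day 12, so internal playtest runs day 12 to 12 + 9 = day 21.
Patch build has to wait for code integration (finishes day 12); internal playtest (finishes day 21). The latest of these is day 21, so patch build runs day 21 to 21 + 5 = day 26.
After internal playtest (finishes day 21), QA pass can start at day 21 and finishes at day 32.
Balance pass has to wait for internal playtest (finishes day 21, plus 3-day gap → day 24); level scripting (finishes day 8). The latest of these is day 24, so balance pass runs day 24 to 24 + 9 = day 33.
Cert submission cannot start until balance pass (finishes day 33); code integration (finishes day 12). The controlling bound is day 33, so cert submission finishes at 33 + 7 = day 40.
All tasks are finished once the last one completes. Finish times: The design doc at 6, Level scripting at 8, Code integration at 12, Internal playtest at 21, Balance pass at 33, QA pass at 32, Cert submission at 40, Patch build at 26. The latest is day 40.

40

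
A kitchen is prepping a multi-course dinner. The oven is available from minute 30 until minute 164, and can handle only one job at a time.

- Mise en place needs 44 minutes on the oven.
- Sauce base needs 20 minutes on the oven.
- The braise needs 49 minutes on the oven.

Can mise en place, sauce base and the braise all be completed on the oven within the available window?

Yes

The oven window is 164 − 30 = 134 minutes.
Running back to back, the jobs need 44 + 20 + 49 = 113 minutes on the oven.
Since 113 ≤ 134, they fit within the window.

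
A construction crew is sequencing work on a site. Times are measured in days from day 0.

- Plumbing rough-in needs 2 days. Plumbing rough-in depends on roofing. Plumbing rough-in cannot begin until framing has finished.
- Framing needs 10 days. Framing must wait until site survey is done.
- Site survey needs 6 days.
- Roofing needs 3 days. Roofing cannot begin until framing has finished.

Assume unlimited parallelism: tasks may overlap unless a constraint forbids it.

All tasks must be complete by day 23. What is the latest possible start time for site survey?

2

To finish by day 23, plumbing rough-in (duration 2) must start no later than day 21.
Roofing has to be done before plumbing rough-in (must start by day 21). That means finishing by day 21, i.e. starting by 21 − 3 = day 18.
Framing feeds roofing (must start by day 18); plumbing rough-in (must start by day 21). Taking the minimum, framing must finish by day 18 and start by 18 − 10 = day 8.
Site survey feeds into framing (must start by day 8); so site survey must finish by day 8 and therefore start by day 2.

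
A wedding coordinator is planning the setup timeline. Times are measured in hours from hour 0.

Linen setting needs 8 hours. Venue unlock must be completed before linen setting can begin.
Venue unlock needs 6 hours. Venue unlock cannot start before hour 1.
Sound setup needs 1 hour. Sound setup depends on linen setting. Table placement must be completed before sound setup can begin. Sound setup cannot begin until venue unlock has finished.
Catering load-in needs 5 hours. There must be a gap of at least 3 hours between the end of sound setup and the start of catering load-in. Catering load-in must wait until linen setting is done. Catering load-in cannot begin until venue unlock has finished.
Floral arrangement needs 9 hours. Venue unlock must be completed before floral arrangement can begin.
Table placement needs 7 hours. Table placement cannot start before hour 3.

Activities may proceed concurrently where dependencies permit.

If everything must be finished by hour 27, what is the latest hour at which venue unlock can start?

4

Catering load-in must finish by hour 27; it takes 5 hours, so it must start by 27 − 5 = hour 22.
Sound setup feeds into catering load-in (must start by hour 22, minus 3-hour gap → hour 19); so sound setup must finish by hour 19 and therefore start by hour 18.
Linen setting feeds sound setup (must start by hour 18); catering load-in (must start by hour 22). Taking the minimum, linen setting must finish by hour 18 and start by 18 − 8 = hour 10.
Floral arrangement must finish by hour 27; it takes 9 hours, so it must start by 27 − 9 = hour 18.
Venue unlock must finish in time for linen setting (must start by hour 10); floral arrangement (must start by hour 18); sound setup (must start by hour 18); catering load-in (must start by hour 22). The tightest is hour 10, so venue unlock must start by 10 − 6 = hour 4.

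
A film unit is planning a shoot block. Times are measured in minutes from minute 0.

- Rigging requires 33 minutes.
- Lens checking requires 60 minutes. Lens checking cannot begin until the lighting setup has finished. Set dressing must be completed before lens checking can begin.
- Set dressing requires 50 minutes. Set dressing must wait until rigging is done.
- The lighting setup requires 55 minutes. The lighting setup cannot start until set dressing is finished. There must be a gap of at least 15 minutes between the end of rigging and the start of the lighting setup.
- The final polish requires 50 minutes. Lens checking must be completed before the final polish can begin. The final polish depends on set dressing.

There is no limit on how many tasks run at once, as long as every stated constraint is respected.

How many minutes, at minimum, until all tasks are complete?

248

Rigging has no prerequisites, so it starts at minute 0 and finishes at minute 33.
Set dressing cannot begin until rigging (finishes minute 33). It runs from minute 33 to 33 + 50 = minute 83.
The lighting setup needs all of set dressing (finishes minute 83); rigging (finishes minute 33, plus 15-minute gap → minute 48). That puts its earliest start at minute 83; it finishes at 83 + 55 = minute 138.
Lens checking cannot start until the lighting setup (finishes minute 138); set dressing (finishes minute 83). The controlling bound is minute 138, so lens checking finishes at 138 + 60 = minute 198.
The final polish needs all of lens checking (finishes minute 198); set dressing (finishes minute 83). That puts its earliest start at minute 198; it finishes at 198 + 50 = minute 248.
All tasks are finished once the last one completes. Finish times: Rigging at 33, Set dressing at 83, The lighting setup at 138, Lens checking at 198, The final polish at 248. The latest is minute 248.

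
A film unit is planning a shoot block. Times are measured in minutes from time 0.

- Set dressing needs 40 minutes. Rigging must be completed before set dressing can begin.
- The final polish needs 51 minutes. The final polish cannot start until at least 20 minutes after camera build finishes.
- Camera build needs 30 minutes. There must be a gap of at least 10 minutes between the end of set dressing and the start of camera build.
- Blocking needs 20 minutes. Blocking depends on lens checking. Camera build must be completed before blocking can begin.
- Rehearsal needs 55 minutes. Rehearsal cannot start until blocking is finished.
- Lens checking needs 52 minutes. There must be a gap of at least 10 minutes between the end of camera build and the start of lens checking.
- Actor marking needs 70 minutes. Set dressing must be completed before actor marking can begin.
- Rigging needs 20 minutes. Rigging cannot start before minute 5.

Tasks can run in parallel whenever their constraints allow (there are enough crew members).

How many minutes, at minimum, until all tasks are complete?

After its own release at minute 5, rigging can start at minute 5 and finishes at minute 25.
Set dressing waits on rigging (finishes minute 25), so it starts at minute 25 and finishes at 25 + 40 = minute 65.
Actor marking waits on set dressing (finishes minute 65), so it starts at minute 65 and finishes at 65 + 70 = minute 135.
After set dressing (finishes minute 65, plus 10-minute gap → minute 75), camera build can start at minute 75 and finishes at minute 105.
After camera build (finishes minute 105, plus 20-minute gap → minute 125), the final polish can start at minute 125 and finishes at minute 176.
Lens checking cannot begin until camera build (finishes minute 105, plus 10-minute gap → minute 115). It runs from minute 115 to 115 + 52 = minute 167.
Blocking has to wait for lens checking (finishes minute 167); camera build (finishes minute 105). The latest of these is minute 167, so blocking runs minute 167 to 167 + 20 = minute 187.
After blocking (finishes minute 187), rehearsal can start at minute 187 and finishes at minute 242.
All tasks are finished once the last one completes. Finish times: Rigging at 25, Set dressing at 65, Camera build at 105, Lens checking at 167, Blocking at 187, Actor marking at 135, Rehearsal at 242, The final polish at 176. The latest is minute 242.

242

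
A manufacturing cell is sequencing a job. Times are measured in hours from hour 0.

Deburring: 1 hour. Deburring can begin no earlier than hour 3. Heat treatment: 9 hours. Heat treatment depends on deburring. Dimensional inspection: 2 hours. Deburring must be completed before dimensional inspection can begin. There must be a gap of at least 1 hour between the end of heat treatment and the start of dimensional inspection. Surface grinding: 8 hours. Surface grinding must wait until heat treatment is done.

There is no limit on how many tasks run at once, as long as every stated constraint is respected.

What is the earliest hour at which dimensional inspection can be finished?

16

Deburring waits on its own release at hour 3, so it starts at hour 3 and finishes at 3 + 1 = hour 4.
Heat treatment cannot begin until deburring (finishes hour 4). It runs from hour 4 to 4 + 9 = hour 13.
Dimensional inspection cannot start until deburring (finishes hour 4); heat treatment (finishes hour 13, plus 1-hour gap → hour 14). The controlling bound is hour 14, so dimensional inspection finishes at 14 + 2 = hour 16.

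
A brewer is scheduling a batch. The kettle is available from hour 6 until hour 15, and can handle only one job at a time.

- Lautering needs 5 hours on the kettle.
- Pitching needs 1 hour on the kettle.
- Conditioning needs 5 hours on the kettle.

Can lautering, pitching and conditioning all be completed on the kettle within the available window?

No

The kettle window is 15 − 6 = 9 hours.
Running back to back, the jobs need 5 + 1 + 5 = 11 hours on the kettle.
Since 11 > 9, they cannot all fit.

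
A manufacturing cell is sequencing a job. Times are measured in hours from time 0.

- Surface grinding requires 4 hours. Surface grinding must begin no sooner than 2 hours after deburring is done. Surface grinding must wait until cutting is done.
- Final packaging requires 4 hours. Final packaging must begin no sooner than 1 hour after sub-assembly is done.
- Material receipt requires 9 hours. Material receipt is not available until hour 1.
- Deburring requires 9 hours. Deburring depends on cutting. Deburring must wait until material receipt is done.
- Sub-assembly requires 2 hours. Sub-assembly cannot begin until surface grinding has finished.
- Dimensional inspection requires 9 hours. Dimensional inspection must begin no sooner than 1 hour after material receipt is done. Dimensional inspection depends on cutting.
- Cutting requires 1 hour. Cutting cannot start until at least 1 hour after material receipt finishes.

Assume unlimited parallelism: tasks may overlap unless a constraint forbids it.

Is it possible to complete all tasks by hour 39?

Material receipt waits on its own release at hour 1, so it starts at hour 1 and finishes at 1 + 9 = hour 10.
Cutting waits on material receipt (finishes hour 10, plus 1-hour gap → hour 11), so it starts at hour 11 and finishes at 11 + 1 = hour 12.
Dimensional inspection has to wait for material receipt (finishes hour 10, plus 1-hour gap → hour 11); cutting (finishes hour 12). The latest of these is hour 12, so dimensional inspection runs hour 12 to 12 + 9 = hour 21.
Deburring cannot start until cutting (finishes hour 12); material receipt (finishes hour 10). The controlling bound is hour 12, so deburring finishes at 12 + 9 = hour 21.
Surface grinding needs all of deburring (finishes hour 21, plus 2-hour gap → hour 23); cutting (finishes hour 12). That puts its earliest start at hour 23; it finishes at 23 + 4 = hour 27.
After surface grinding (finishes hour 27), sub-assembly can start at hour 27 and finishes at hour 29.
After sub-assembly (finishes hour 29, plus 1-hour gap → hour 30), final packaging can start at hour 30 and finishes at hour 34.
Every task is finished by hour 34, which is no later than the deadline of 39, so the schedule is feasible.

Yes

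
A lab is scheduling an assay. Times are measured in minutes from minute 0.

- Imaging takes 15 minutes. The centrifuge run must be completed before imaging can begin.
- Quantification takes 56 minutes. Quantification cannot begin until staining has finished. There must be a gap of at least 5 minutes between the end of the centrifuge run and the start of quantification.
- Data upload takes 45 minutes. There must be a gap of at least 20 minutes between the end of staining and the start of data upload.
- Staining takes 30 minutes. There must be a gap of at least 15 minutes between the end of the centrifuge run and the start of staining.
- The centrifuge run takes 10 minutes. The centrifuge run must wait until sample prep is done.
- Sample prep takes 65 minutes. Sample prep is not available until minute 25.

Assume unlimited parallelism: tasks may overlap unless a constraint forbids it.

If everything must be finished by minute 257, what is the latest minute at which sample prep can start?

To finish by minute 257, quantification (duration 56) must start no later than minute 201.
To finish by minute 257, data upload (duration 45) must start no later than minute 212.
For staining: quantification (must start by minute 201); data upload (must start by minute 212, minus 20-minute gap → minute 192). The most restrictive is minute 192; with a 30-minute duration, staining must start by minute 162.
To finish by minute 257, imaging (duration 15) must start no later than minute 242.
The centrifuge run feeds staining (must start by minute 162, minus 15-minute gap → minute 147); imaging (must start by minute 242); quantification (must start by minute 201, minus 5-minute gap → minute 196). Taking the minimum, the centrifuge run must finish by minute 147 and start by 147 − 10 = minute 137.
Sample prep must finish before the centrifuge run (must start by minute 137). With a 65-minute duration, sample prep must start by 137 − 65 = minute 72.

72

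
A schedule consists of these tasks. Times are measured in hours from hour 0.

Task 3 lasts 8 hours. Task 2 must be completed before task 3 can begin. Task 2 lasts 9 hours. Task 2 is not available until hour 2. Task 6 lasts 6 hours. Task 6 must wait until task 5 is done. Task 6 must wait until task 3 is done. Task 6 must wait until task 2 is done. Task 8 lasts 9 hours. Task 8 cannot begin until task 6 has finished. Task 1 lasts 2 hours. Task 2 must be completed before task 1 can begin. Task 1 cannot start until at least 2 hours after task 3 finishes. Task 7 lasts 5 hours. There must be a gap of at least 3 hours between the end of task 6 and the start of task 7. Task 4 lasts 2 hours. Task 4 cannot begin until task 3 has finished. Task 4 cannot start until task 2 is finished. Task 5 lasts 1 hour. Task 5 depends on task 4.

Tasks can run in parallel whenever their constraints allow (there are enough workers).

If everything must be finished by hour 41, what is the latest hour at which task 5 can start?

To finish by hour 41, task 7 (duration 5) must start no later than hour 36.
Task 8 must finish by hour 41; it takes 9 hours, so it must start by 41 − 9 = hour 32.
Task 6 must finish in time for task 7 (must start by hour 36, minus 3-hour gap → hour 33); task 8 (must start by hour 32). The tightest is hour 32, so task 6 must start by 32 − 6 = hour 26.
Task 5 must finish before task 6 (must start by hour 26). With a 1-hour duration, task 5 must start by 26 − 1 = hour 25.

25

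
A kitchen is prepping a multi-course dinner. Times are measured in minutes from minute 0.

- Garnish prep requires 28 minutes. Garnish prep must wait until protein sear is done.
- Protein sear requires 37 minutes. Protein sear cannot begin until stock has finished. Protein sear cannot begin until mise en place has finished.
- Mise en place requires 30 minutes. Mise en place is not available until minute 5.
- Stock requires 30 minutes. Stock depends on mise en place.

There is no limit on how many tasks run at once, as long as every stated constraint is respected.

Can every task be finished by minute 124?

Mise en place waits on its own release at minute 5, so it starts at minute 5 and finishes at 5 + 30 = minute 35.
Stock cannot begin until mise en place (finishes minute 35). It runs from minute 35 to 35 + 30 = minute 65.
Protein sear needs all of stock (finishes minute 65); mise en place (finishes minute 35). That puts its earliest start at minute 65; it finishes at 65 + 37 = minute 102.
After protein sear (finishes minute 102), garnish prep can start at minute 102 and finishes at minute 130.
The earliest everything can be done is minute 130, which is after the deadline of 124, so it is not possible.

No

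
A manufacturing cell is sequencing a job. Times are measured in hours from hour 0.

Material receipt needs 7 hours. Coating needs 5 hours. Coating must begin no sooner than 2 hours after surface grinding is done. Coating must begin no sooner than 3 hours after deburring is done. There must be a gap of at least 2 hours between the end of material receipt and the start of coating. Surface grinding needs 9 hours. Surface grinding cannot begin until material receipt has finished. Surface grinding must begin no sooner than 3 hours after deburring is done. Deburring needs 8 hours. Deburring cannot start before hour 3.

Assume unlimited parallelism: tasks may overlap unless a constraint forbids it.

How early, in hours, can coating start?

Deburring cannot begin until its own release at hour 3. It runs from hour 3 to 3 + 8 = hour 11.
Material receipt has no prerequisites, so it starts at hour 0 and finishes at hour 7.
Surface grinding has to wait for material receipt (finishes hour 7); deburring (finishes hour 11, plus 3-hour gap → hour 14). The latest of these is hour 14, so surface grinding runs hour 14 to 14 + 9 = hour 23.
Coating waits on surface grinding (finishes hour 23, plus 2-hour gap → hour 25); deburring (finishes hour 11, plus 3-hour gap → hour 14); material receipt (finishes hour 7, plus 2-hour gap → hour 9). The latest of these is hour 25, which is the earliest coating can start.

25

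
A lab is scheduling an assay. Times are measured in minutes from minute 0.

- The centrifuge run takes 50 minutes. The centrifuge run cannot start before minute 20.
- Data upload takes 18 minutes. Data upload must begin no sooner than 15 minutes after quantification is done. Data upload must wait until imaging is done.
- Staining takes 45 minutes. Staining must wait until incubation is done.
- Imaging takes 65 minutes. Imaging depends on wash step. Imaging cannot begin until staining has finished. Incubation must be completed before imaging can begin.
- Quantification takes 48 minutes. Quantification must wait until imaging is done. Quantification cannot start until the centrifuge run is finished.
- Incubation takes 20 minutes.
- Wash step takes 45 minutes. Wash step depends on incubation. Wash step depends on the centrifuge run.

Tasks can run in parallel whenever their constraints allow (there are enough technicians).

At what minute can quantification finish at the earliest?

228

The centrifuge run waits on its own release at minute 20, so it starts at minute 20 and finishes at 20 + 50 = minute 70.
Nothing blocks incubation, so it runs from minute 0 to minute 20.
Staining waits on incubation (finishes minute 20), so it starts at minute 20 and finishes at 20 + 45 = minute 65.
Wash step cannot start until incubation (finishes minute 20); the centrifuge run (finishes minute 70). The controlling bound is minute 70, so wash step finishes at 70 + 45 = minute 115.
Imaging needs all of wash step (finishes minute 115); staining (finishes minute 65); incubation (finishes minute 20). That puts its earliest start at minute 115; it finishes at 115 + 65 = minute 180.
Quantification needs all of imaging (finishes minute 180); the centrifuge run (finishes minute 70). That puts its earliest start at minute 180; it finishes at 180 + 48 = minute 228.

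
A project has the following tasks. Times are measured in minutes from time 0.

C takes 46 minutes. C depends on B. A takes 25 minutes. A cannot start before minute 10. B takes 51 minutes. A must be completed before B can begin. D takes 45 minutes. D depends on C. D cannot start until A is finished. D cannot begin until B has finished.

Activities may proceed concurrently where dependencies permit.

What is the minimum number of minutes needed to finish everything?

A waits on its own release at minute 10, so it starts at minute 10 and finishes at 10 + 25 = minute 35.
B waits on A (finishes minute 35), so it starts at minute 35 and finishes at 35 + 51 = minute 86.
After B (finishes minute 86), C can start at minute 86 and finishes at minute 132.
D needs all of C (finishes minute 132); A (finishes minute 35); B (finishes minute 86). That puts its earliest start at minute 132; it finishes at 132 + 45 = minute 177.
All tasks are finished once the last one completes. Finish times: A at 35, B at 86, C at 132, D at 177. The latest is minute 177.

177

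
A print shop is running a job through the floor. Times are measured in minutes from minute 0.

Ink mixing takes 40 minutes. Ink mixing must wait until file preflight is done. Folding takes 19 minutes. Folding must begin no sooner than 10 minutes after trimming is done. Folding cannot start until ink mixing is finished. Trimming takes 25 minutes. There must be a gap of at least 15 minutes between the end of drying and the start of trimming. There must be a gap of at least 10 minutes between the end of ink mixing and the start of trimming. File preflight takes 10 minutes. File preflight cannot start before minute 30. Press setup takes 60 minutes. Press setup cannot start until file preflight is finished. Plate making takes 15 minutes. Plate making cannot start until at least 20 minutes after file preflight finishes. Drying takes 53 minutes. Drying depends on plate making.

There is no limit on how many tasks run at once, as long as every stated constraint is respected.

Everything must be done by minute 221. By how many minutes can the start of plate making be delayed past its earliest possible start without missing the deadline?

File preflight waits on its own release at minute 30, so it starts at minute 30 and finishes at 30 + 10 = minute 40.
Plate making cannot begin until file preflight (finishes minute 40, plus 20-minute gap → minute 60). It runs from minute 60 to 60 + 15 = minute 75.

Working backward from the deadline:
Nothing follows folding; the deadline of minute 221 is its only limit. It must start by 221 − 19 = minute 202.
Trimming has to be done before folding (must start by minute 202, minus 10-minute gap → minute 192). That means finishing by minute 192, i.e. starting by 192 − 25 = minute 167.
Drying feeds into trimming (must start by minute 167, minus 15-minute gap → minute 152); so drying must finish by minute 152 and therefore start by minute 99.
Since drying (must start by minute 99) depends on it, plate making must finish by minute 99. Backing off its 15-minute duration gives a latest start of minute 84.
So plate making can start as early as minute 60 and as late as minute 84, giving 84 − 60 = 24 minutes of slack.

24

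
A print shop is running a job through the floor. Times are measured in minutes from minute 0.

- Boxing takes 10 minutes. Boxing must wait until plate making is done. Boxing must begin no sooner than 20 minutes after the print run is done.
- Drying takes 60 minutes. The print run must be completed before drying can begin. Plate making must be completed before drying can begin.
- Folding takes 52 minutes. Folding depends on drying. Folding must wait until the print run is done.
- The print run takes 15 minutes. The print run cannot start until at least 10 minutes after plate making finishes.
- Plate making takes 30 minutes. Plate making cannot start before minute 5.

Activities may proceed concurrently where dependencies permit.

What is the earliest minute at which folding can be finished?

172

Plate making cannot begin until its own release at minute 5. It runs from minute 5 to 5 + 30 = minute 35.
The print run waits on plate making (finishes minute 35, plus 10-minute gap → minute 45), so it starts at minute 45 and finishes at 45 + 15 = minute 60.
Drying has to wait for the print run (finishes minute 60); plate making (finishes minute 35). The latest of these is minute 60, so drying runs minute 60 to 60 + 60 = minute 120.
Folding needs all of drying (finishes minute 120); the print run (finishes minute 60). That puts its earliest start at minute 120; it finishes at 120 + 52 = minute 172.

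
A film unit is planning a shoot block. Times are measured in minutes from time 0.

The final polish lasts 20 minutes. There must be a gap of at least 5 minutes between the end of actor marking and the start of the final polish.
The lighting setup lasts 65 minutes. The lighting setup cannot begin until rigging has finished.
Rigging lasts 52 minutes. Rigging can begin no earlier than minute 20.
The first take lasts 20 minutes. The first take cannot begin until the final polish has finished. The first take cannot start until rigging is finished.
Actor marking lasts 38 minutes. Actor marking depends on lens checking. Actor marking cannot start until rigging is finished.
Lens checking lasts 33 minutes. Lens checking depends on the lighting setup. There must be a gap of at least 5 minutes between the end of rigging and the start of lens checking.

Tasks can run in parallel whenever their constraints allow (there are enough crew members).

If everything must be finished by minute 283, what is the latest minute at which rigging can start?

Nothing follows the first take; the deadline of minute 283 is its only limit. It must start by 283 − 20 = minute 263.
Since the first take (must start by minute 263) depends on it, the final polish must finish by minute 263. Backing off its 20-minute duration gives a latest start of minute 243.
Actor marking must finish before the final polish (must start by minute 243, minus 5-minute gap → minute 238). With a 38-minute duration, actor marking must start by 238 − 38 = minute 200.
Lens checking must finish before actor marking (must start by minute 200). With a 33-minute duration, lens checking must start by 200 − 33 = minute 167.
Since lens checking (must start by minute 167) depends on it, the lighting setup must finish by minute 167. Backing off its 65-minute duration gives a latest start of minute 102.
Rigging has several dependents: the lighting setup (must start by minute 102); lens checking (must start by minute 167, minus 5-minute gap → minute 162); actor marking (must start by minute 200); the first take (must start by minute 263). The earliest of those limits is minute 102, so rigging must start by 102 − 52 = minute 50.

50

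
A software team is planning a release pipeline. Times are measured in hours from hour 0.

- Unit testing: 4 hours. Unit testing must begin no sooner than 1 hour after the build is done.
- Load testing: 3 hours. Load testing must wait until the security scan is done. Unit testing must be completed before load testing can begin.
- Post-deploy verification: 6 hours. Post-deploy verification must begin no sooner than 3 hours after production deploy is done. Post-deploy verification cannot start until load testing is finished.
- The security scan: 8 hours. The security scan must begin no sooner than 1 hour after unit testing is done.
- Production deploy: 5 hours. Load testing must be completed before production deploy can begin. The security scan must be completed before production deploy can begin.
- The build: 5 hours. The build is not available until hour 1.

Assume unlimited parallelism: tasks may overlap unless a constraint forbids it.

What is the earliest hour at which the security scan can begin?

After its own release at hour 1, the build can start at hour 1 and finishes at hour 6.
Unit testing waits on the build (finishes hour 6, plus 1-hour gap → hour 7), so it starts at hour 7 and finishes at 7 + 4 = hour 11.
The security scan waits on unit testing (finishes hour 11, plus 1-hour gap → hour 12), so the earliest it can start is hour 12.

12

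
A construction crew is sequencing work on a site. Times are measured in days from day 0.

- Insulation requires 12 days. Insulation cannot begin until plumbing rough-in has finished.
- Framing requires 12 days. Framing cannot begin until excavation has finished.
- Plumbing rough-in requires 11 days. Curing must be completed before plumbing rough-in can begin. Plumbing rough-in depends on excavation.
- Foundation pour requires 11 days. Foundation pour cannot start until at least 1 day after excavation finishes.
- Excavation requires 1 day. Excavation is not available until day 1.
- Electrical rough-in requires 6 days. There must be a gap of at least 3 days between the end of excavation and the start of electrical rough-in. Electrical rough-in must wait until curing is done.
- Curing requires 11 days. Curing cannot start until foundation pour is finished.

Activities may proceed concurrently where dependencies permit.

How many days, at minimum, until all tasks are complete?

48

After its own release at day 1, excavation can start at day 1 and finishes at day 2.
Framing waits on excavation (finishes day 2), so it starts at day 2 and finishes at 2 + 12 = day 14.
Foundation pour cannot begin until excavation (finishes day 2, plus 1-day gap → day 3). It runs from day 3 to 3 + 11 = day 14.
Curing cannot begin until foundation pour (finishes day 14). It runs from day 14 to 14 + 11 = day 25.
Electrical rough-in cannot start until excavation (finishes day 2, plus 3-day gap → day 5); curing (finishes day 25). The controlling bound is day 25, so electrical rough-in finishes at 25 + 6 = day 31.
Plumbing rough-in needs all of curing (finishes day 25); excavation (finishes day 2). That puts its earliest start at day 25; it finishes at 25 + 11 = day 36.
Insulation cannot begin until plumbing rough-in (finishes day 36). It runs from day 36 to 36 + 12 = day 48.
All tasks are finished once the last one completes. Finish times: Excavation at 2, Foundation pour at 14, Curing at 25, Framing at 14, Plumbing rough-in at 36, Electrical rough-in at 31, Insulation at 48. The latest is day 48.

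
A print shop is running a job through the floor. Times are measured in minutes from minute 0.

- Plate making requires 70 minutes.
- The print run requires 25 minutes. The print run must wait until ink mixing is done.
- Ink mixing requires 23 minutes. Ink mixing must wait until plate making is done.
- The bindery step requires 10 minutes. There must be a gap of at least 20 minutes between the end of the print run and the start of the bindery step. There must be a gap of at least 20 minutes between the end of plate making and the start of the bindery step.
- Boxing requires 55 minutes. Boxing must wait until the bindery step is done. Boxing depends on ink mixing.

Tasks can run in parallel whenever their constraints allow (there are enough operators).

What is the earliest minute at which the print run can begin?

93

Nothing blocks plate making, so it runs from minute 0 to minute 70.
Ink mixing cannot begin until plate making (finishes minute 70). It runs from minute 70 to 70 + 23 = minute 93.
The print run waits on ink mixing (finishes minute 93), so the earliest it can start is minute 93.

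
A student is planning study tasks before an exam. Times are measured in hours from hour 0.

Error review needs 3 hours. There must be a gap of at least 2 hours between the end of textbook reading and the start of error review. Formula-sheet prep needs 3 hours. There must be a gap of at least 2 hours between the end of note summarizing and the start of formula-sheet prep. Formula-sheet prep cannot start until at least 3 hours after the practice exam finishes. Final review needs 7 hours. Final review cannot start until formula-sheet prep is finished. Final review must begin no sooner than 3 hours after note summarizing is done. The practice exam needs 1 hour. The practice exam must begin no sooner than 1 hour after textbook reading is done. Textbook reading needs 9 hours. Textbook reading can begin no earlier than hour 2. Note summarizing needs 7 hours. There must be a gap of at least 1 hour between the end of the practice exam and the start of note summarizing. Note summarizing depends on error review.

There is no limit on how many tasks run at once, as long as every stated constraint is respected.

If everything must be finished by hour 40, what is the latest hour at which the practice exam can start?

19

To finish by hour 40, final review (duration 7) must start no later than hour 33.
Since final review (must start by hour 33) depends on it, formula-sheet prep must finish by hour 33. Backing off its 3-hour duration gives a latest start of hour 30.
Note summarizing has several dependents: formula-sheet prep (must start by hour 30, minus 2-hour gap → hour 28); final review (must start by hour 33, minus 3-hour gap → hour 30). The earliest of those limits is hour 28, so note summarizing must start by 28 − 7 = hour 21.
The practice exam has several dependents: note summarizing (must start by hour 21, minus 1-hour gap → hour 20); formula-sheet prep (must start by hour 30, minus 3-hour gap → hour 27). The earliest of those limits is hour 20, so the practice exam must start by 20 − 1 = hour 19.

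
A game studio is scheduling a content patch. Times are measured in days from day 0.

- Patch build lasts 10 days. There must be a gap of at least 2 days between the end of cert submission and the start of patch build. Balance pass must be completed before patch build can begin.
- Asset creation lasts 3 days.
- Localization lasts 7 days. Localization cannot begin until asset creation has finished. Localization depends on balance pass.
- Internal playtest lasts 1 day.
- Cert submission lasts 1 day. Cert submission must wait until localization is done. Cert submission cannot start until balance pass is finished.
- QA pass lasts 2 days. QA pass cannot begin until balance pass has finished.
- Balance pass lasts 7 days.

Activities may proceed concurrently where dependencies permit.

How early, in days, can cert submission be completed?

Balance pass has no prerequisites, so it starts at day 0 and finishes at day 7.
Nothing blocks asset creation, so it runs from day 0 to day 3.
For localization: asset creation (finishes day 3); balance pass (finishes day 7). Taking the maximum gives a start of day 7, and it finishes at 7 + 7 = day 14.
Cert submission cannot start until localization (finishes day 14); balance pass (finishes day 7). The controlling bound is day 14, so cert submission finishes at 14 + 1 = day 15.

15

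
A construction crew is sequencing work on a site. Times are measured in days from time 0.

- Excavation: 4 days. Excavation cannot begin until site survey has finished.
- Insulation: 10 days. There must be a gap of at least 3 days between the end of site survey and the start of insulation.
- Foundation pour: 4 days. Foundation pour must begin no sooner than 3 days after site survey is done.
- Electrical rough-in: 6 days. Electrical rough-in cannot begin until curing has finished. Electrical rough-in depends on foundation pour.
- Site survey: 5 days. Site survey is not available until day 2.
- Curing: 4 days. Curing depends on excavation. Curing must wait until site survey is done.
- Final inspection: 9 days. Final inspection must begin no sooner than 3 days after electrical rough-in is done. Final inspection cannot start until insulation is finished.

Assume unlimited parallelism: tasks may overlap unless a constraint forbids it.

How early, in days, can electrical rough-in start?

Site survey cannot begin until its own release at day 2. It runs from day 2 to 2 + 5 = day 7.
After site survey (finishes day 7, plus 3-day gap → day 10), foundation pour can start at day 10 and finishes at day 14.
After site survey (finishes day 7), excavation can start at day 7 and finishes at day 11.
For curing: excavation (finishes day 11); site survey (finishes day 7). Taking the maximum gives a start of day 11, and it finishes at 11 + 4 = day 15.
Electrical rough-in waits on curing (finishes day 15); foundation pour (finishes day 14). The latest of these is day 15, which is the earliest electrical rough-in can start.

15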